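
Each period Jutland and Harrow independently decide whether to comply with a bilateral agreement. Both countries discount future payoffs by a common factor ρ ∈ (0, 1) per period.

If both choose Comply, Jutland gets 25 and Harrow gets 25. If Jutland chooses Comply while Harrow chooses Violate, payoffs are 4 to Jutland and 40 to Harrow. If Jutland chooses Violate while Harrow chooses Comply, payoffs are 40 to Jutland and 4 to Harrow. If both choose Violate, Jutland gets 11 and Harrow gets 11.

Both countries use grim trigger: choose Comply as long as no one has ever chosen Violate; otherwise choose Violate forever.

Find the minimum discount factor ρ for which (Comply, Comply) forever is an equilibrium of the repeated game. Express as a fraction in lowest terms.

Under grim trigger the critical discount factor is (T−C)/(T−P) with T = 40, C = 25, P = 11.
ρ* = (40−25)/(40−11) = 15/29.

15/29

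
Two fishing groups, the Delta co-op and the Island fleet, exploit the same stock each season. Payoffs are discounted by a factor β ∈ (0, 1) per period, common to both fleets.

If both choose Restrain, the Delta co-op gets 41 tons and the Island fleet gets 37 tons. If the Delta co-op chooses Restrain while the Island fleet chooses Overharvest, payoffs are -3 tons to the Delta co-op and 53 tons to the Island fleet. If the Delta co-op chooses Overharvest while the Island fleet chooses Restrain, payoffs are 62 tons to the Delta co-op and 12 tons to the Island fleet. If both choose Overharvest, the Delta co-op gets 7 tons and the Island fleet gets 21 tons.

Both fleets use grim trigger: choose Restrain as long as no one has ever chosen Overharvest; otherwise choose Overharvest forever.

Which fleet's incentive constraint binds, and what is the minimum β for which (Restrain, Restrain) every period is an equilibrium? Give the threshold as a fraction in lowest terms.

the Island fleet; β ≥ 1/2

the Delta co-op's threshold: (62−41)/(62−7) = 21/55.
the Island fleet's threshold: (53−37)/(53−21) = 1/2.
21/55 < 1/2, so the Island fleet binds and β* = 1/2.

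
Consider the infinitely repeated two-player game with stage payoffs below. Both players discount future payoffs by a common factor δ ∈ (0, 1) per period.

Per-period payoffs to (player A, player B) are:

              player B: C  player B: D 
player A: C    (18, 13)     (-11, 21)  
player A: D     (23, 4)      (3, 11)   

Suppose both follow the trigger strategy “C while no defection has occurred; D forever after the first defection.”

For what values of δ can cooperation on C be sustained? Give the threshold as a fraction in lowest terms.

4/5

For player A: deviation gain 23−18 = 5, per-period punishment loss 18−3 = 15. IC gives δ ≥ 5/20 = 1/4.
For player B: gain 8, loss 2 per period, so δ ≥ 8/10 = 4/5.
The tighter constraint is player B's, so cooperation needs δ ≥ 4/5.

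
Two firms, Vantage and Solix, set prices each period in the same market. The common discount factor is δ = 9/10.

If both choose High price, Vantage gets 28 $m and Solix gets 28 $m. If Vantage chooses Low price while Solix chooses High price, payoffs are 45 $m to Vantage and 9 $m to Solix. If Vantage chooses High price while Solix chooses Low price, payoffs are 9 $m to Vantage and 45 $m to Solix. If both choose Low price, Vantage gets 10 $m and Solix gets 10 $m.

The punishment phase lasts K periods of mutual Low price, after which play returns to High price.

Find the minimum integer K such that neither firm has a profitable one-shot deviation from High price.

2

IC: δ(1−δ^K)/(1−δ) ≥ (45−28)/(28−10) = 17/18.
With δ = 9/10: need 1 − δ^K ≥ 17/18·(1−9/10)/(9/10), i.e. δ^K ≤ 0.8951.
Since (9/10)^1 = 0.9000 and (9/10)^2 = 0.8100, the smallest such K is 2.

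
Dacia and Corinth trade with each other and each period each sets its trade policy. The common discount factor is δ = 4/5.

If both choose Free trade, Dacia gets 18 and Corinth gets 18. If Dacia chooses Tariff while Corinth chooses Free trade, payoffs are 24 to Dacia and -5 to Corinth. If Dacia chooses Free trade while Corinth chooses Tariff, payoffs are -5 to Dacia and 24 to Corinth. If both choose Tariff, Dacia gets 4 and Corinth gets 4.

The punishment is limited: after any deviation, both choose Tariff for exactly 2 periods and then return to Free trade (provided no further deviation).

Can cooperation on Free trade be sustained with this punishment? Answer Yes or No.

IC: δ+…+δ^2 ≥ (24−18)/(18−4) = 3/7.
At δ = 4/5: partial sum = 1.4400 ≥ 0.4286. Cooperation sustainable.

Yes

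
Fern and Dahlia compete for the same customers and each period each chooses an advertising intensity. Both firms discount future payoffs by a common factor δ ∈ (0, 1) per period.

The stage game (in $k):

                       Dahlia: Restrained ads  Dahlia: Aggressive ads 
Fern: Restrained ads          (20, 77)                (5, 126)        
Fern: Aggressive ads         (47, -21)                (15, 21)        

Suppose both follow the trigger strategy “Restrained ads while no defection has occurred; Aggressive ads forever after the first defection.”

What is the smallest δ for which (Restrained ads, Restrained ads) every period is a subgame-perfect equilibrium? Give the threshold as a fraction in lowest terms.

27/32

Fern: cooperation gives 20 each period; deviation gives 47 once then 15 forever.
  20/(1−δ) ≥ 47 + 15δ/(1−δ) ⇒ δ ≥ 27/32.
Dahlia: cooperation gives 77 each period; deviation gives 126 once then 21 forever.
  δ ≥ 49/105 = 7/15.
Both must hold, so the binding constraint is Fern's: δ ≥ 27/32.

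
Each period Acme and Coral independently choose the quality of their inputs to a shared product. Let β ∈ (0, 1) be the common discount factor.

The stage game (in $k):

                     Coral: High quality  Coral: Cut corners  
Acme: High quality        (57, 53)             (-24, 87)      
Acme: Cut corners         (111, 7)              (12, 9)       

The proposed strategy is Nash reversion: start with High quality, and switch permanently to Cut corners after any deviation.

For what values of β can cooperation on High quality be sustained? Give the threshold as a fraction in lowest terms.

6/11

For Acme: deviation gain 111−57 = 54, per-period punishment loss 57−12 = 45. IC gives β ≥ 54/99 = 6/11.
For Coral: gain 34, loss 44 per period, so β ≥ 34/78 = 17/39.
The tighter constraint is Acme's, so cooperation needs β ≥ 6/11.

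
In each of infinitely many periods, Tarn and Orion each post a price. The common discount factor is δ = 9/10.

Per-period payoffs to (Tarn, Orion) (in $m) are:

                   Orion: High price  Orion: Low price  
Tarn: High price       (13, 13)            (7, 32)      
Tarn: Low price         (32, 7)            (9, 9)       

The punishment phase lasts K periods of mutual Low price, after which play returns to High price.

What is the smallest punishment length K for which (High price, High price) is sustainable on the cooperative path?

8

No profitable deviation requires (13−9)(δ+…+δ^K) ≥ 32−13, i.e. δ+…+δ^K ≥ 19/4 ≈ 4.7500.
With δ = 9/10, the partial sums are K=1: 0.9000, K=2: 1.7100, …, K=6: 4.2170, K=7: 4.6953, K=8: 5.1258.
K = 8 is the first length at which the sum reaches 4.7500.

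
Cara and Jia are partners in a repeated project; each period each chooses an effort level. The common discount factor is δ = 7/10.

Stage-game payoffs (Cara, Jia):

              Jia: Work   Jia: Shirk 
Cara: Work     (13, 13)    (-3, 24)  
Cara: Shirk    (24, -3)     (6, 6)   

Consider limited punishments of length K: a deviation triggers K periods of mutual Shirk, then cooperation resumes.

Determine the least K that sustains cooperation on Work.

4

Need Σ_{k=1}^{K} δ^k ≥ (24−13)/(13−6) = 1.5714 at δ = 7/10.
At K = 3 the sum is 1.5330 < 1.5714; at K = 4 it is 1.7731 ≥ 1.5714.
So the minimum punishment length is K = 4.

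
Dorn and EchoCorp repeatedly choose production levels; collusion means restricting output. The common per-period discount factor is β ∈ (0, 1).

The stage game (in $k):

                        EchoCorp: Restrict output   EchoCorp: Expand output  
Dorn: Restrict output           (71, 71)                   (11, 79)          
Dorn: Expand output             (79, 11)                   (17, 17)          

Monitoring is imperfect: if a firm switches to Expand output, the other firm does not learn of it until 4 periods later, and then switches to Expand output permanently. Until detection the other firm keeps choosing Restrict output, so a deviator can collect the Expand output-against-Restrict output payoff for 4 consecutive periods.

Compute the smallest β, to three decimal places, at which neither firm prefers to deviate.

0.599

A deviator earns 79 for 4 periods, then 17 forever; cooperating earns 71 forever. Multiplying the IC by (1−β):
71 ≥ 79(1−β^4) + 17β^4, so 62·β^4 ≥ 8 and β^4 ≥ 4/31.
β ≥ (4/31)^(1/4) ≈ 0.599.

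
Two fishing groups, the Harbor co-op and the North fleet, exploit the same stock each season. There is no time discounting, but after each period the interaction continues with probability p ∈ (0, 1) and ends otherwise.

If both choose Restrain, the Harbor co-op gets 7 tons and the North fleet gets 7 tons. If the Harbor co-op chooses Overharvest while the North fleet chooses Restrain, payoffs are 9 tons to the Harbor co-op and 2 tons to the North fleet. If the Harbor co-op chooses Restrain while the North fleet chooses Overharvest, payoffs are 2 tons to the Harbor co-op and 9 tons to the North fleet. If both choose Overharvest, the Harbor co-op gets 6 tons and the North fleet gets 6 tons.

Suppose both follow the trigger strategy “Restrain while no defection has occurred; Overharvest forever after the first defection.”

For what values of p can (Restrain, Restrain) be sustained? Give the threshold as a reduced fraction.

2/3

Expected cooperation value is 7 + p·7 + p²·7 + … = 7/(1−p); deviation gives 9 + p·6/(1−p).
7 ≥ 9(1−p) + 6p ⇒ 3p ≥ 2 ⇒ p ≥ 2/3.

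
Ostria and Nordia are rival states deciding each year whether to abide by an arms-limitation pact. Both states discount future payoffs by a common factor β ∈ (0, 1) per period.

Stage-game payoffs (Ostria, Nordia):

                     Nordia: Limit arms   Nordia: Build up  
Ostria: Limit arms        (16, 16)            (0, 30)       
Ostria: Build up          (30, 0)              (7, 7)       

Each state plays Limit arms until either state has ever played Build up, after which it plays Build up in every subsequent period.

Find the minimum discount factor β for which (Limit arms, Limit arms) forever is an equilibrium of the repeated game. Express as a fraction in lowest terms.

14/23

Cooperation forever yields 16 each period: 16/(1−β).
Deviating yields 30 once, then 7 forever: 30 + 7β/(1−β).
No profitable deviation requires 16/(1−β) ≥ 30 + 7β/(1−β).
Multiplying by (1−β): 16 ≥ 30(1−β) + 7β = 30 − 23β.
So 23β ≥ 14, i.e. β ≥ 14/23.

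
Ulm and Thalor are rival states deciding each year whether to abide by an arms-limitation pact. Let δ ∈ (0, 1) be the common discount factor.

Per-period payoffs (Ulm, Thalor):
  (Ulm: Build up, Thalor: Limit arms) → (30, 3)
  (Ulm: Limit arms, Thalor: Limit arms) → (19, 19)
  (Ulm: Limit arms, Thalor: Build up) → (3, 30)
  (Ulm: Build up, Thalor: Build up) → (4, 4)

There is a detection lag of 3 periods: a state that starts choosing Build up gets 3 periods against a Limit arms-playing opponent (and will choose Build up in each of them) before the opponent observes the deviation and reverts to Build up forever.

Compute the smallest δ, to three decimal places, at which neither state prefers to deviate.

0.751

A deviator earns 30 for 3 periods, then 4 forever; cooperating earns 19 forever. Multiplying the IC by (1−δ):
19 ≥ 30(1−δ^3) + 4δ^3, so 26·δ^3 ≥ 11 and δ^3 ≥ 11/26.
δ ≥ (11/26)^(1/3) ≈ 0.751.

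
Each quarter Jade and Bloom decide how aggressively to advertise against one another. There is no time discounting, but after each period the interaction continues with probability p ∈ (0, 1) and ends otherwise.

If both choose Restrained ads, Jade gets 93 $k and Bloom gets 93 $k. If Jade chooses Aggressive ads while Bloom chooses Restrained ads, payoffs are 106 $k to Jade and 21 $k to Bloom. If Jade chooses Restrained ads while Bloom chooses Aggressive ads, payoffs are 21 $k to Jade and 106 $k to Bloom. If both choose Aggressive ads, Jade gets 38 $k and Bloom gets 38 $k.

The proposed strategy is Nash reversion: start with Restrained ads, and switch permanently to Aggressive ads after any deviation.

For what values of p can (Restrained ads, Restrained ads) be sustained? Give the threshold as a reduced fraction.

With no time discounting, the continuation probability p plays the role of the discount factor.
Grim-trigger IC: 93/(1−p) ≥ 106 + 38p/(1−p) ⇒ p ≥ (106−93)/(106−38) = 13/68.

13/68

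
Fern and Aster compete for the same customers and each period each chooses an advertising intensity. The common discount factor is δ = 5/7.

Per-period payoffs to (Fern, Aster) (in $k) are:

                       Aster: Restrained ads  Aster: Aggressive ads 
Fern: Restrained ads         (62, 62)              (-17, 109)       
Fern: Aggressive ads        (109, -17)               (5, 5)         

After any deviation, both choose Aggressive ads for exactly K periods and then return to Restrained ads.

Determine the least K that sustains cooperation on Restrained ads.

2

No profitable deviation requires (62−5)(δ+…+δ^K) ≥ 109−62, i.e. δ+…+δ^K ≥ 47/57 ≈ 0.8246.
With δ = 5/7, the partial sums are K=1: 0.7143, K=2: 1.2245.
K = 2 is the first length at which the sum reaches 0.8246.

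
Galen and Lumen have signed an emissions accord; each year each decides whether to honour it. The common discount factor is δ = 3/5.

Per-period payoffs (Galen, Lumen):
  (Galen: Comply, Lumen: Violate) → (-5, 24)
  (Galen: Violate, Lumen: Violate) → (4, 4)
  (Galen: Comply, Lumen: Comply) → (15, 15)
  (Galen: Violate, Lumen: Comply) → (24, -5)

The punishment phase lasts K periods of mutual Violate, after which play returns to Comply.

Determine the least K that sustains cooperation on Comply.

2

Need Σ_{k=1}^{K} δ^k ≥ (24−15)/(15−4) = 0.8182 at δ = 3/5.
At K = 1 the sum is 0.6000 < 0.8182; at K = 2 it is 0.9600 ≥ 0.8182.
So the minimum punishment length is K = 2.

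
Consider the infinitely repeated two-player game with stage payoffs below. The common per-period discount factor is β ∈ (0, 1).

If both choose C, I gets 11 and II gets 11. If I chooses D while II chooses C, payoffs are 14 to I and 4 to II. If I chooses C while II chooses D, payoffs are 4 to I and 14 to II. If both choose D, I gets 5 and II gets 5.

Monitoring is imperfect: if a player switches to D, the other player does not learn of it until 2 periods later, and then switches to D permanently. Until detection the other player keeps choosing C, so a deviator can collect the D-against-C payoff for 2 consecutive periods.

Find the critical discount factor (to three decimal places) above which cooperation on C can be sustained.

A deviator earns 14 for 2 periods, then 5 forever; cooperating earns 11 forever. Multiplying the IC by (1−β):
11 ≥ 14(1−β^2) + 5β^2, so 9·β^2 ≥ 3 and β^2 ≥ 1/3.
β ≥ (1/3)^(1/2) ≈ 0.577.

0.577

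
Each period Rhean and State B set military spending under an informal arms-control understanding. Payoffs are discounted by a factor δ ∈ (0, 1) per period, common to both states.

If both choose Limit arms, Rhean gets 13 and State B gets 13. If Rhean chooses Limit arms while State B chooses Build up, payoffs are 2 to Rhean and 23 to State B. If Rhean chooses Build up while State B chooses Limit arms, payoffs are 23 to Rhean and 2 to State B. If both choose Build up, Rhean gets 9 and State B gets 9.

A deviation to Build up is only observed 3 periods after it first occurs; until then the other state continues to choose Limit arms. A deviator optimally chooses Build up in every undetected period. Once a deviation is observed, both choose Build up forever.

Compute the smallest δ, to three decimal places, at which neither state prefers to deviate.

0.894

The best deviation is to choose Build up for all 3 undetected periods, earning 23 each, then 9 forever once detected.
Deviation value: 23(1−δ^3)/(1−δ) + 9δ^3/(1−δ); cooperation value: 13/(1−δ).
IC: 13 ≥ 23(1−δ^3) + 9δ^3 = 23 − 14δ^3.
So δ^3 ≥ 10/14 = 5/7, giving δ ≥ (5/7)^(1/3) ≈ 0.894.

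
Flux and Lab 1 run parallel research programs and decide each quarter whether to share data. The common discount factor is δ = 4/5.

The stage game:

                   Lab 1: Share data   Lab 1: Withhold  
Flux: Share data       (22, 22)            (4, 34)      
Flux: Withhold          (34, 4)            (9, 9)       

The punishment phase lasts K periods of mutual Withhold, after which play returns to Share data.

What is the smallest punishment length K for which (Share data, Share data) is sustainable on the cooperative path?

No profitable deviation requires (22−9)(δ+…+δ^K) ≥ 34−22, i.e. δ+…+δ^K ≥ 12/13 ≈ 0.9231.
With δ = 4/5, the partial sums are K=1: 0.8000, K=2: 1.4400.
K = 2 is the first length at which the sum reaches 0.9231.

2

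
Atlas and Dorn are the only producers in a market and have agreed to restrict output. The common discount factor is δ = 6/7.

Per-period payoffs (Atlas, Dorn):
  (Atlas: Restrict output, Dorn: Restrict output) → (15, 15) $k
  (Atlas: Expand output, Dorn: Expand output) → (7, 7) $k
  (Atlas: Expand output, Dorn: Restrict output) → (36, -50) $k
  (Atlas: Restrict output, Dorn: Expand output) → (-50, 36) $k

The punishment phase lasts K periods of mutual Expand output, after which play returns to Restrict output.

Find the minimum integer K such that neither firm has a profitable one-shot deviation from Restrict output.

Need Σ_{k=1}^{K} δ^k ≥ (36−15)/(15−7) = 2.6250 at δ = 6/7.
At K = 3 the sum is 2.2216 < 2.6250; at K = 4 it is 2.7613 ≥ 2.6250.
So the minimum punishment length is K = 4.

4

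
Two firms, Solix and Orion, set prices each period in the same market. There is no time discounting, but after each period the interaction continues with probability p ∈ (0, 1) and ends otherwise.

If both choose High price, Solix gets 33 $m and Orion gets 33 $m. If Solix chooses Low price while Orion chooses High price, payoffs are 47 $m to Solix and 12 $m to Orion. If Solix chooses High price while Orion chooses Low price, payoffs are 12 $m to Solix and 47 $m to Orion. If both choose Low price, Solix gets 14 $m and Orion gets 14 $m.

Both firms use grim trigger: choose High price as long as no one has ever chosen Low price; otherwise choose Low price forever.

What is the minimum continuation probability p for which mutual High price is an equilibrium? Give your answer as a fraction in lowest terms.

14/33

With no time discounting, the continuation probability p plays the role of the discount factor.
Grim-trigger IC: 33/(1−p) ≥ 47 + 14p/(1−p) ⇒ p ≥ (47−33)/(47−14) = 14/33.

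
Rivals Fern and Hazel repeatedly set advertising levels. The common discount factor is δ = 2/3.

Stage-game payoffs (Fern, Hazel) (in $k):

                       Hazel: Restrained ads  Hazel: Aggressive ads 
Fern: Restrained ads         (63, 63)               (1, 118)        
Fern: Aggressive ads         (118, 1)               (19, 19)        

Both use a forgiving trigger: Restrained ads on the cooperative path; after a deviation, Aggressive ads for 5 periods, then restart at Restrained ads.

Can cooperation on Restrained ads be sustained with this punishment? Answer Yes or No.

Yes

IC: δ+…+δ^5 ≥ (118−63)/(63−19) = 5/4.
At δ = 2/3: partial sum = 1.7366 ≥ 1.2500. Cooperation sustainable.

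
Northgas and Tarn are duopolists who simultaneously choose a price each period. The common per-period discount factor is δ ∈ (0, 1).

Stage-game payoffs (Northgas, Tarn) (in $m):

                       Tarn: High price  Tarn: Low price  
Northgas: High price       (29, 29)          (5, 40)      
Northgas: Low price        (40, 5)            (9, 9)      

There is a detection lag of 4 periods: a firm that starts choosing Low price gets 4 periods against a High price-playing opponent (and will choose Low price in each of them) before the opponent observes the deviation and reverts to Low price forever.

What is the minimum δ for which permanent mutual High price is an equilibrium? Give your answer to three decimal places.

0.772

The best deviation is to choose Low price for all 4 undetected periods, earning 40 each, then 9 forever once detected.
Deviation value: 40(1−δ^4)/(1−δ) + 9δ^4/(1−δ); cooperation value: 29/(1−δ).
IC: 29 ≥ 40(1−δ^4) + 9δ^4 = 40 − 31δ^4.
So δ^4 ≥ 11/31, giving δ ≥ (11/31)^(1/4) ≈ 0.772.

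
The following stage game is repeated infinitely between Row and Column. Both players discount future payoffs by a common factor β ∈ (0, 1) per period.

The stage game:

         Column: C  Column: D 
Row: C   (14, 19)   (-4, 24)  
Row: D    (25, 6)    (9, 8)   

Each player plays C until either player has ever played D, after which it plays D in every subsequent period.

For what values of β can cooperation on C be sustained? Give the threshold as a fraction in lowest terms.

11/16

For Row: deviation gain 25−14 = 11, per-period punishment loss 14−9 = 5. IC gives β ≥ 11/16.
For Column: gain 5, loss 11 per period, so β ≥ 5/16.
The tighter constraint is Row's, so cooperation needs β ≥ 11/16.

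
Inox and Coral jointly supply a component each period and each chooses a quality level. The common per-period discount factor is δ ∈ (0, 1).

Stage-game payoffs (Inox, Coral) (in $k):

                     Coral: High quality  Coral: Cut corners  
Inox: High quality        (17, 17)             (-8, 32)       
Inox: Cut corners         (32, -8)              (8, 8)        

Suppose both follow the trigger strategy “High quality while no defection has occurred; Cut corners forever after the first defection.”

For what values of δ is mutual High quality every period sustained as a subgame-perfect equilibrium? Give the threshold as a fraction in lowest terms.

5/8

One-period gain from deviating is 32 − 17 = 15. The loss is 17 − 8 = 9 in every subsequent period, with present value 9·δ/(1−δ).
Deviation is unprofitable when 9·δ/(1−δ) ≥ 15, i.e. δ/(1−δ) ≥ 5/3.
Equivalently δ ≥ 15/(15+9) = 5/8.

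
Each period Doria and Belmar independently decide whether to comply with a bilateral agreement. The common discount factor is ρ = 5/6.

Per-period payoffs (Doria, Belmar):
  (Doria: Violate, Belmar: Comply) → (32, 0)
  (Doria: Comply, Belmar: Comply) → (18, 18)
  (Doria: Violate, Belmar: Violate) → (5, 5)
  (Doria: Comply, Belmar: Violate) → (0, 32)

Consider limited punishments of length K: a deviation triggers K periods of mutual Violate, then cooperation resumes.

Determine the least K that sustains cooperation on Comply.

Need Σ_{k=1}^{K} ρ^k ≥ (32−18)/(18−5) = 1.0769 at ρ = 5/6.
At K = 1 the sum is 0.8333 < 1.0769; at K = 2 it is 1.5278 ≥ 1.0769.
So the minimum punishment length is K = 2.

2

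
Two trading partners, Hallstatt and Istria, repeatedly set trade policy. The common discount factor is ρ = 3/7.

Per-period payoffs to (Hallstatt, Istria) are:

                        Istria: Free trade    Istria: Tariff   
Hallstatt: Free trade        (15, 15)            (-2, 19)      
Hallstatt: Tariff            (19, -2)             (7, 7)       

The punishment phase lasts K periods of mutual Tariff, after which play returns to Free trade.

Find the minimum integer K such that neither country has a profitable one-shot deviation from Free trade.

Need Σ_{k=1}^{K} ρ^k ≥ (19−15)/(15−7) = 0.5000 at ρ = 3/7.
At K = 1 the sum is 0.4286 < 0.5000; at K = 2 it is 0.6122 ≥ 0.5000.
So the minimum punishment length is K = 2.

2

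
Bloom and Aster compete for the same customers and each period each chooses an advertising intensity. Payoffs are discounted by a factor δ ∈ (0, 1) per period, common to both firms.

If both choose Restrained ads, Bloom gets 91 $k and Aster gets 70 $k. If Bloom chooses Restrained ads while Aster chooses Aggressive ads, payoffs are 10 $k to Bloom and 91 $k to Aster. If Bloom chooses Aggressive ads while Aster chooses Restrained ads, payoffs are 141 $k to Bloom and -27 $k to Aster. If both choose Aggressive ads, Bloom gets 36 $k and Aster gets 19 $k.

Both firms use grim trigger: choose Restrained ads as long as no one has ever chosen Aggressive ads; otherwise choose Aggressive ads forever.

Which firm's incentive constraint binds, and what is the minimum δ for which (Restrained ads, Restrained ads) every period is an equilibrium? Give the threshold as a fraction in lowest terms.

Bloom; δ ≥ 10/21

Bloom: cooperation gives 91 each period; deviation gives 141 once then 36 forever.
  91/(1−δ) ≥ 141 + 36δ/(1−δ) ⇒ δ ≥ 50/105 = 10/21.
Aster: cooperation gives 70 each period; deviation gives 91 once then 19 forever.
  δ ≥ 21/72 = 7/24.
Both must hold, so the binding constraint is Bloom's: δ ≥ 10/21.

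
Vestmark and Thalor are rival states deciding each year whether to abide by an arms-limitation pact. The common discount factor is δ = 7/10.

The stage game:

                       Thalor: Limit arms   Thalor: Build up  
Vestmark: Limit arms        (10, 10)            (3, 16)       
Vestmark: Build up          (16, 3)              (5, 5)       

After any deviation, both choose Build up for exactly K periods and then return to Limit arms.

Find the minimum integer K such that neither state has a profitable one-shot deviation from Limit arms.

No profitable deviation requires (10−5)(δ+…+δ^K) ≥ 16−10, i.e. δ+…+δ^K ≥ 6/5 ≈ 1.2000.
With δ = 7/10, the partial sums are K=1: 0.7000, K=2: 1.1900, K=3: 1.5330.
K = 3 is the first length at which the sum reaches 1.2000.

3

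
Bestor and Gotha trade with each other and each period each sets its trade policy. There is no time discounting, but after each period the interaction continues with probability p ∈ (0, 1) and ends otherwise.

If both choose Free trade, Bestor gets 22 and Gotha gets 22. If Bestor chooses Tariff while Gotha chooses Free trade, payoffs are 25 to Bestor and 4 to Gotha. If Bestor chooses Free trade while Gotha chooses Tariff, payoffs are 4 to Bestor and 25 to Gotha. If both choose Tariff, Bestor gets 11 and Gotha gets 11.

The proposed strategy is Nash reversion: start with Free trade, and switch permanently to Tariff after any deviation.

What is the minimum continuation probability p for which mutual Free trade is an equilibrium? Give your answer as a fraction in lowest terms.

With no time discounting, the continuation probability p plays the role of the discount factor.
Grim-trigger IC: 22/(1−p) ≥ 25 + 11p/(1−p) ⇒ p ≥ (25−22)/(25−11) = 3/14.

3/14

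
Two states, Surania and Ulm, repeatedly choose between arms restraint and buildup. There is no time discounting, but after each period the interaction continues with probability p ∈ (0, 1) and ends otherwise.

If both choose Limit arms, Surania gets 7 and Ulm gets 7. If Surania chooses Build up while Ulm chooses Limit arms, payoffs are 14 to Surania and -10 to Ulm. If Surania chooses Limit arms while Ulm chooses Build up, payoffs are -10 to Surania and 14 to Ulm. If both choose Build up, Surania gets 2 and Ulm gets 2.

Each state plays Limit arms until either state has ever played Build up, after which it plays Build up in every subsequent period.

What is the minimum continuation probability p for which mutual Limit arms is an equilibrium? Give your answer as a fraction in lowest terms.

7/12

Expected cooperation value is 7 + p·7 + p²·7 + … = 7/(1−p); deviation gives 14 + p·2/(1−p).
7 ≥ 14(1−p) + 2p ⇒ 12p ≥ 7 ⇒ p ≥ 7/12.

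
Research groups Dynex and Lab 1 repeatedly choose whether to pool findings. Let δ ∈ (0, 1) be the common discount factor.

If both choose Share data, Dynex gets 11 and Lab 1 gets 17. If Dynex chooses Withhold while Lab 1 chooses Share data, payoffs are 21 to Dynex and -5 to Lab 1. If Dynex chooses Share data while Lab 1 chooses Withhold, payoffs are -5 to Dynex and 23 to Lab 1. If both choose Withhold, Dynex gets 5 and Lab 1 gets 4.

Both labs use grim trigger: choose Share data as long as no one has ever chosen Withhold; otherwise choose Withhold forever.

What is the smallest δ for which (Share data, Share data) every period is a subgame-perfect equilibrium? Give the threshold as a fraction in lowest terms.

Dynex: cooperation gives 11 each period; deviation gives 21 once then 5 forever.
  11/(1−δ) ≥ 21 + 5δ/(1−δ) ⇒ δ ≥ 10/16 = 5/8.
Lab 1: cooperation gives 17 each period; deviation gives 23 once then 4 forever.
  δ ≥ 6/19.
Both must hold, so the binding constraint is Dynex's: δ ≥ 5/8.

5/8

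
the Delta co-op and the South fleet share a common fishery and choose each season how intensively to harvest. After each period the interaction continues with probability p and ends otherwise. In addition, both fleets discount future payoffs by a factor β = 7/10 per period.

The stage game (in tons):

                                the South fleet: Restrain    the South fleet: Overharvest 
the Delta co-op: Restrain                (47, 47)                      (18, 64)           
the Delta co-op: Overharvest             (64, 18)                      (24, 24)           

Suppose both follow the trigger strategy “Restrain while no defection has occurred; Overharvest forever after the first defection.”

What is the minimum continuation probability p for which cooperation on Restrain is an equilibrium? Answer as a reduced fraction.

Expected continuation weight on next period's payoff is β·p = 7/10·p, which plays the role of the discount factor.
Cooperation requires 7/10·p ≥ (64−47)/(64−24) = 17/40, hence p ≥ 17/28.

17/28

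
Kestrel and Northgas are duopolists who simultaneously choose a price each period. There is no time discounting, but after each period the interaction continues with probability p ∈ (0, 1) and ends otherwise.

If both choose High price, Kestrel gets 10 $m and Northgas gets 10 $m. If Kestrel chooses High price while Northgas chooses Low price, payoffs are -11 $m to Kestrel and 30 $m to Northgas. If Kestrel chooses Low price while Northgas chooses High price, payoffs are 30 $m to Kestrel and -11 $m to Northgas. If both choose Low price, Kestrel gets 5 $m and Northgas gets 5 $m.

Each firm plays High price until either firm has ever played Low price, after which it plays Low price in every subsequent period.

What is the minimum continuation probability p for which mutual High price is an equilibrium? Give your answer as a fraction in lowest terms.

Expected cooperation value is 10 + p·10 + p²·10 + … = 10/(1−p); deviation gives 30 + p·5/(1−p).
10 ≥ 30(1−p) + 5p ⇒ 25p ≥ 20 ⇒ p ≥ 20/25 = 4/5.

4/5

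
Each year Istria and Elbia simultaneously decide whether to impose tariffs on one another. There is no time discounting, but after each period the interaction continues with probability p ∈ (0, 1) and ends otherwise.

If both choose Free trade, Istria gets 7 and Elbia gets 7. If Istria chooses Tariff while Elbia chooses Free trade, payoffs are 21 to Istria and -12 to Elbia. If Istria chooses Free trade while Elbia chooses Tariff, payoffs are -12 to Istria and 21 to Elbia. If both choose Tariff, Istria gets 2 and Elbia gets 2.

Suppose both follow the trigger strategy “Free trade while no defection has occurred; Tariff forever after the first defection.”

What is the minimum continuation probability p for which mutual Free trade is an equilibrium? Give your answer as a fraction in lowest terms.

With no time discounting, the continuation probability p plays the role of the discount factor.
Grim-trigger IC: 7/(1−p) ≥ 21 + 2p/(1−p) ⇒ p ≥ (21−7)/(21−2) = 14/19.

14/19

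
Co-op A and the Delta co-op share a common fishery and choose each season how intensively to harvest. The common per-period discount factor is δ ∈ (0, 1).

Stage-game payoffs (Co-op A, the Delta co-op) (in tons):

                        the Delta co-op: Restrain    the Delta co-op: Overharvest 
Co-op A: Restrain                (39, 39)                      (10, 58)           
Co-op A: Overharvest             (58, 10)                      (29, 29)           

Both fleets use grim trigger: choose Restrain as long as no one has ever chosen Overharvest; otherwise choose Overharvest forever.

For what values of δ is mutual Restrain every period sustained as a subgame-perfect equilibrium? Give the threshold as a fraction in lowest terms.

19/29

One-period gain from deviating is 58 − 39 = 19. The loss is 39 − 29 = 10 in every subsequent period, with present value 10·δ/(1−δ).
Deviation is unprofitable when 10·δ/(1−δ) ≥ 19, i.e. δ/(1−δ) ≥ 19/10.
Equivalently δ ≥ 19/(19+10) = 19/29.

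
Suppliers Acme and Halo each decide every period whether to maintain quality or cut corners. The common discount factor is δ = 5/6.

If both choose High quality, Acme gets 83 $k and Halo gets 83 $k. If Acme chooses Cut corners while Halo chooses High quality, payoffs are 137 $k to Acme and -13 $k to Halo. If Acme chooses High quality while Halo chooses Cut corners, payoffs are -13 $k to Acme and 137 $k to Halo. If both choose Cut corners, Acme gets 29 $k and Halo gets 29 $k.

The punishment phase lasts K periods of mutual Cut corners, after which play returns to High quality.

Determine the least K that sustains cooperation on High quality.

2

No profitable deviation requires (83−29)(δ+…+δ^K) ≥ 137−83, i.e. δ+…+δ^K ≥ 1 ≈ 1.0000.
With δ = 5/6, the partial sums are K=1: 0.8333, K=2: 1.5278.
K = 2 is the first length at which the sum reaches 1.0000.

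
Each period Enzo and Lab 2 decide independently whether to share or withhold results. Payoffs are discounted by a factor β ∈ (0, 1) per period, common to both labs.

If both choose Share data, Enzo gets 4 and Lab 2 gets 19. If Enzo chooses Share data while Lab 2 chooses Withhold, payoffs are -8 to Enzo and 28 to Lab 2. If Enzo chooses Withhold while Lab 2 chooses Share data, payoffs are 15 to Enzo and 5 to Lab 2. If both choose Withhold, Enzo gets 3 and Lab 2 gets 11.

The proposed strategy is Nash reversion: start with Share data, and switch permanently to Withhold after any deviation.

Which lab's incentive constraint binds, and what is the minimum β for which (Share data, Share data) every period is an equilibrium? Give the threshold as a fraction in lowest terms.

Enzo's threshold: (15−4)/(15−3) = 11/12.
Lab 2's threshold: (28−19)/(28−11) = 9/17.
11/12 > 9/17, so Enzo binds and β* = 11/12.

Enzo; β ≥ 11/12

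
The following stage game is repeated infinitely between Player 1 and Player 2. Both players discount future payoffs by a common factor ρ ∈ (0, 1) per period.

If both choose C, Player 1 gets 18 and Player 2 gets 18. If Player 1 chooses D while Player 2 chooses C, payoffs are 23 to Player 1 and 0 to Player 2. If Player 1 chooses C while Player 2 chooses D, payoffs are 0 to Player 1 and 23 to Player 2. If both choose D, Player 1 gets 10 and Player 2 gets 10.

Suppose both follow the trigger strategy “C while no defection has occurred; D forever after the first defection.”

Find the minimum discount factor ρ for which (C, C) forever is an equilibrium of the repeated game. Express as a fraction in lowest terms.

5/13

Under grim trigger the critical discount factor is (T−C)/(T−P) with T = 23, C = 18, P = 10.
ρ* = (23−18)/(23−10) = 5/13.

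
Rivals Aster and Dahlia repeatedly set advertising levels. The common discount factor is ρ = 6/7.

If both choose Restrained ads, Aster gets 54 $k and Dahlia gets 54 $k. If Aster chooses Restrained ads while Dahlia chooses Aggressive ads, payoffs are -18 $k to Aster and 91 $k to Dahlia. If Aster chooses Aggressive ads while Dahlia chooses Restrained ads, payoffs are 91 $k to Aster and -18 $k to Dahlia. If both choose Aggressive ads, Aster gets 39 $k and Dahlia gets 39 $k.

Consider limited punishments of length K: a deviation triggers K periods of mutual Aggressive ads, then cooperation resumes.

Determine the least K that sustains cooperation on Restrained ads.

Need Σ_{k=1}^{K} ρ^k ≥ (91−54)/(54−39) = 2.4667 at ρ = 6/7.
At K = 3 the sum is 2.2216 < 2.4667; at K = 4 it is 2.7613 ≥ 2.4667.
So the minimum punishment length is K = 4.

4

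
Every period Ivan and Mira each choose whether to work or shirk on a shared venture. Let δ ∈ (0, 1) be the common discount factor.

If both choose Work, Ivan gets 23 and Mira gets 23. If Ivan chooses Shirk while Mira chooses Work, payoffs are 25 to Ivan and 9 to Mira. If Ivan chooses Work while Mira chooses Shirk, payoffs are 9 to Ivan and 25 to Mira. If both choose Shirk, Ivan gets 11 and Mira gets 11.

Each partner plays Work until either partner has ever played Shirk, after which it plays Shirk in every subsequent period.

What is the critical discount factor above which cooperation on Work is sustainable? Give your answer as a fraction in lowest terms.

23/(1−δ) ≥ 25 + 11δ/(1−δ)
23 ≥ 25 − 14δ
δ ≥ 2/14 = 1/7.

1/7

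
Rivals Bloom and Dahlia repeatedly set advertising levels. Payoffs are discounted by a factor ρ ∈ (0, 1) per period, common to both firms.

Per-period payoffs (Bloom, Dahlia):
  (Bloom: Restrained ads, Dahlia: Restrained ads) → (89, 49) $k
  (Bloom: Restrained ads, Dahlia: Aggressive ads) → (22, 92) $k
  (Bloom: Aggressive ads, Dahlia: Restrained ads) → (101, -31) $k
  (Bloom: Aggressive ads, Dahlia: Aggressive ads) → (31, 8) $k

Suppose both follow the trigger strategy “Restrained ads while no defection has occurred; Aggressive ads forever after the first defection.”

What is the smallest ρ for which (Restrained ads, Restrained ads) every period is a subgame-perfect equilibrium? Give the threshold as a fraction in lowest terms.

Bloom: cooperation gives 89 each period; deviation gives 101 once then 31 forever.
  89/(1−ρ) ≥ 101 + 31ρ/(1−ρ) ⇒ ρ ≥ 12/70 = 6/35.
Dahlia: cooperation gives 49 each period; deviation gives 92 once then 8 forever.
  ρ ≥ 43/84.
Both must hold, so the binding constraint is Dahlia's: ρ ≥ 43/84.

43/84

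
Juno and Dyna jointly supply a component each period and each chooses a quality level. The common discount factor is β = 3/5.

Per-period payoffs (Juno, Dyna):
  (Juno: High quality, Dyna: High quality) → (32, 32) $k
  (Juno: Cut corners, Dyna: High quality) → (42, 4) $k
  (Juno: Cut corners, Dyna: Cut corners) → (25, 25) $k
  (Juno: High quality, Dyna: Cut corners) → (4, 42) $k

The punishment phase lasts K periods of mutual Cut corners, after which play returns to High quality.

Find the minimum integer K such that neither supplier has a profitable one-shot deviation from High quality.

6

IC: β(1−β^K)/(1−β) ≥ (42−32)/(32−25) = 10/7.
With β = 3/5: need 1 − β^K ≥ 10/7·(1−3/5)/(3/5), i.e. β^K ≤ 0.0476.
Since (3/5)^5 = 0.0778 and (3/5)^6 = 0.0467, the smallest such K is 6.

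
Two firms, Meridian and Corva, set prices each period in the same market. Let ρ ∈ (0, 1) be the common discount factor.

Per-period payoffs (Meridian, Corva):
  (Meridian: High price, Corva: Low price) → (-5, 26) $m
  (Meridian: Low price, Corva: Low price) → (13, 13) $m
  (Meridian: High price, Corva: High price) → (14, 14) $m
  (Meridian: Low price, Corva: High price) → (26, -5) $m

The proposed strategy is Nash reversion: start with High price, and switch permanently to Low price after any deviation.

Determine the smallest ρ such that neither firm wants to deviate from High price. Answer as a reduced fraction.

Under grim trigger the critical discount factor is (T−C)/(T−P) with T = 26, C = 14, P = 13.
ρ* = (26−14)/(26−13) = 12/13.

12/13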